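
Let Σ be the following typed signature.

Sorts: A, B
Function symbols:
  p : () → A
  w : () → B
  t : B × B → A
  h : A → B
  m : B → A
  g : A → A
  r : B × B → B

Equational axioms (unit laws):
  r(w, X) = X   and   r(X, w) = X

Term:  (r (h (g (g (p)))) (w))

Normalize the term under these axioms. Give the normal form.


1. (r (h (g (g (p)))) (w))  →  (h (g (g (p))))

normal form = (h (g (g (p))))


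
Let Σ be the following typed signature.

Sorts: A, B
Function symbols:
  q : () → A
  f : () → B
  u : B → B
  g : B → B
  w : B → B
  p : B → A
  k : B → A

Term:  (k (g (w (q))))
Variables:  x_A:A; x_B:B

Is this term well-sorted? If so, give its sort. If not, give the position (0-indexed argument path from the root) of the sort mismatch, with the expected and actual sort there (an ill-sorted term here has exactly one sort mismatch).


ill-sorted at position [0, 0, 0]: expected B, got A

      (q) : A
    (w (q)) : ✗ arg 0 at [0, 0, 0] has sort A, expected B


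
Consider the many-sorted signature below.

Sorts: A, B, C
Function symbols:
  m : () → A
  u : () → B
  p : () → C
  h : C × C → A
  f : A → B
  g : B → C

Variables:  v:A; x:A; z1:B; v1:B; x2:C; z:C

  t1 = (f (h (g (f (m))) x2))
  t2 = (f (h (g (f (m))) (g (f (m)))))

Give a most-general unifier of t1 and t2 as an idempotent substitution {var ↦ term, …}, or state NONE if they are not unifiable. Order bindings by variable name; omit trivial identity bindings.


{x2 ↦ (g (f (m)))}


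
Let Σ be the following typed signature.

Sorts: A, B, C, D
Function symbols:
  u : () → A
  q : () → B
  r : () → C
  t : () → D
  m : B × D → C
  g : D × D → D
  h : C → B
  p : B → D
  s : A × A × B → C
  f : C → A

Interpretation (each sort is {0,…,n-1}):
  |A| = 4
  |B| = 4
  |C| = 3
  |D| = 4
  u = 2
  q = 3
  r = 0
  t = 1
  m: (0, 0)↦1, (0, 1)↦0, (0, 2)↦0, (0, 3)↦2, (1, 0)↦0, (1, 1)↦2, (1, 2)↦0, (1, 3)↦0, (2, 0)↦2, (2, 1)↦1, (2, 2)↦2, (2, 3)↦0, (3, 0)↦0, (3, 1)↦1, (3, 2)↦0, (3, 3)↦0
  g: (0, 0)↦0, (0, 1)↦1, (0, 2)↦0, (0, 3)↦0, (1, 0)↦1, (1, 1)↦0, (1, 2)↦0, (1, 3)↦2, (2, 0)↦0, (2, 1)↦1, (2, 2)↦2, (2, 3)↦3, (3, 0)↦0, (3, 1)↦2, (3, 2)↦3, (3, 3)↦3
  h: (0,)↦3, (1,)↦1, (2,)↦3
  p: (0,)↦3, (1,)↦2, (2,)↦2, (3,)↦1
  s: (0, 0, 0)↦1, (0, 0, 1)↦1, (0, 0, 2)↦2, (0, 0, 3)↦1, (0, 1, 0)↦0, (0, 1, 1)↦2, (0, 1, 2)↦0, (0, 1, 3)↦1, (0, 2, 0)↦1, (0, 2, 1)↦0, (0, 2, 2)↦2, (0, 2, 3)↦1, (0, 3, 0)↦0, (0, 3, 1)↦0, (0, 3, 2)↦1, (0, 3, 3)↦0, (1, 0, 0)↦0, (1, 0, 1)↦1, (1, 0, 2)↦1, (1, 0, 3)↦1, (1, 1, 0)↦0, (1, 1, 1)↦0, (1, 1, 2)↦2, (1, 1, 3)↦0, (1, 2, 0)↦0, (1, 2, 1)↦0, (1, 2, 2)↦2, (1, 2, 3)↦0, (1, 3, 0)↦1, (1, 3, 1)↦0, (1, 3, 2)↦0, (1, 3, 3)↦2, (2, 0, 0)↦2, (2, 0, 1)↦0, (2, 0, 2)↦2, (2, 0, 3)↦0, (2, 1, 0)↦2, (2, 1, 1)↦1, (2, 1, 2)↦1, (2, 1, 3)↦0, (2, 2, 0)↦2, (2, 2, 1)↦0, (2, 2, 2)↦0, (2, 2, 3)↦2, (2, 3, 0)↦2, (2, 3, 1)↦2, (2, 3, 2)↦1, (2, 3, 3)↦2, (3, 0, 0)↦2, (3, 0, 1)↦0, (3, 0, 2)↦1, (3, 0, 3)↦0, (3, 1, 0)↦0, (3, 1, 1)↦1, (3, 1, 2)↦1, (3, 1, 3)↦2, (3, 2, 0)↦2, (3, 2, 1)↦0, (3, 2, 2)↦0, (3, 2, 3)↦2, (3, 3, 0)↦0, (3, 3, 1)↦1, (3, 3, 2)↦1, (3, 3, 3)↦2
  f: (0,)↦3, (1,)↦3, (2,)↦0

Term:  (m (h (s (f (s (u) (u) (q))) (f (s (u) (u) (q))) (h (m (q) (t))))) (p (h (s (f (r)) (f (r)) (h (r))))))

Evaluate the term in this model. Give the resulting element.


  u = 2
  u = 2
  q = 3
  (s (u) (u) (q)) = s(2, 2, 3) = 2
  (f (s (u) (u) (q))) = f(2,) = 0
  u = 2
  u = 2
  q = 3
  (s (u) (u) (q)) = s(2, 2, 3) = 2
  (f (s (u) (u) (q))) = f(2,) = 0
  q = 3
  t = 1
  (m (q) (t)) = m(3, 1) = 1
  (h (m (q) (t))) = h(1,) = 1
  (s (f (s (u) (u) (q))) (f (s (u) (u) (q))) (h (m (q) (t)))) = s(0, 0, 1) = 1
  (h (s (f (s (u) (u) (q))) (f (s (u) (u) (q))) (h (m (q) (t))))) = h(1,) = 1
  r = 0
  (f (r)) = f(0,) = 3
  r = 0
  (f (r)) = f(0,) = 3
  r = 0
  (h (r)) = h(0,) = 3
  (s (f (r)) (f (r)) (h (r))) = s(3, 3, 3) = 2
  (h (s (f (r)) (f (r)) (h (r)))) = h(2,) = 3
  (p (h (s (f (r)) (f (r)) (h (r))))) = p(3,) = 1
  (m (h (s (f (s (u) (u) (q))) (f (s (u) (u) (q))) (h (m (q) (t))))) (p (h (s (f (r)) (f (r)) (h (r)))))) = m(1, 1) = 2

value = 2


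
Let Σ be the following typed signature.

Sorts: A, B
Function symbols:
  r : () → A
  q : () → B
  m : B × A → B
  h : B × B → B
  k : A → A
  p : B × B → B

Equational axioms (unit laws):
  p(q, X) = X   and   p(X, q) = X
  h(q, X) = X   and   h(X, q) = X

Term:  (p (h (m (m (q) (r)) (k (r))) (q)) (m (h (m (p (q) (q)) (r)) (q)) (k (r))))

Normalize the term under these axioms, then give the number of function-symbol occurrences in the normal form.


1. (p (h (m (m (q) (r)) (k (r))) (q)) (m (h (m (p (q) (q)) (r)) (q)) (k (r))))  →  (p (m (m (q) (r)) (k (r))) (m (h (m (p (q) (q)) (r)) (q)) (k (r))))
2. (p (m (m (q) (r)) (k (r))) (m (h (m (p (q) (q)) (r)) (q)) (k (r))))  →  (p (m (m (q) (r)) (k (r))) (m (m (p (q) (q)) (r)) (k (r))))
3. (p (m (m (q) (r)) (k (r))) (m (m (p (q) (q)) (r)) (k (r))))  →  (p (m (m (q) (r)) (k (r))) (m (m (q) (r)) (k (r))))
normal form: (p (m (m (q) (r)) (k (r))) (m (m (q) (r)) (k (r))))

size = 13


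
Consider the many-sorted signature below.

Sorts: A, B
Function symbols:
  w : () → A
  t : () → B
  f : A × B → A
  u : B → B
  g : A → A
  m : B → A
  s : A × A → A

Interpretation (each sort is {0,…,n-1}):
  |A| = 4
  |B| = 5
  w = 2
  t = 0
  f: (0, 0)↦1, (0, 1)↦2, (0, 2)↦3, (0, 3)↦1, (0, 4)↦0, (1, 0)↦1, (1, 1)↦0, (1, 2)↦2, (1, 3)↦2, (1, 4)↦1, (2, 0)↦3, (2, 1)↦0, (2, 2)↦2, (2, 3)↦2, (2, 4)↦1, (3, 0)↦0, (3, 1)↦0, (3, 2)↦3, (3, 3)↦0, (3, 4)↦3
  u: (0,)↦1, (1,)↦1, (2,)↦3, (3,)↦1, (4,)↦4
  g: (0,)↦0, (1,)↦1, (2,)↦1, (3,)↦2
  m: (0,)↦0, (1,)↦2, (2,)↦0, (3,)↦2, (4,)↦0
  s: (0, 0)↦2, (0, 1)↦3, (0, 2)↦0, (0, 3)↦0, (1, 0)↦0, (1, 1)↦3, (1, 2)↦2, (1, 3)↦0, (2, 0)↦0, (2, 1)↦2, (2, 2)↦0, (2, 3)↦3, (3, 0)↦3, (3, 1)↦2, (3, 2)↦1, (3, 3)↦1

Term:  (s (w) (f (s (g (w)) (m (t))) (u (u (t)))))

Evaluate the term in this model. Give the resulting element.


  w = 2
  w = 2
  (g (w)) = g(2,) = 1
  t = 0
  (m (t)) = m(0,) = 0
  (s (g (w)) (m (t))) = s(1, 0) = 0
  t = 0
  (u (t)) = u(0,) = 1
  (u (u (t))) = u(1,) = 1
  (f (s (g (w)) (m (t))) (u (u (t)))) = f(0, 1) = 2
  (s (w) (f (s (g (w)) (m (t))) (u (u (t))))) = s(2, 2) = 0

value = 0


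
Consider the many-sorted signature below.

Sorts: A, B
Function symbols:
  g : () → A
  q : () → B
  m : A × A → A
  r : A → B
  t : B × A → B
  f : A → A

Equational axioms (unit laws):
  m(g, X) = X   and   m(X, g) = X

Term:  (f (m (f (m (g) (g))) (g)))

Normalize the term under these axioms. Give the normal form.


1. (f (m (f (m (g) (g))) (g)))  →  (f (f (m (g) (g))))
2. (f (f (m (g) (g))))  →  (f (f (g)))

normal form = (f (f (g)))


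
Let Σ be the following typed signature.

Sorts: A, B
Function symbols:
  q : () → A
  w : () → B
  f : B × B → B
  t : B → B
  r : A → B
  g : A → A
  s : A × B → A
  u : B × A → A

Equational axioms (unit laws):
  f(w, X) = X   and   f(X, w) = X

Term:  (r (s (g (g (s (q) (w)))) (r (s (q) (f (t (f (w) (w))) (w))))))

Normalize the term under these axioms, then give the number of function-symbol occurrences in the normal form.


1. (r (s (g (g (s (q) (w)))) (r (s (q) (f (t (f (w) (w))) (w))))))  →  (r (s (g (g (s (q) (w)))) (r (s (q) (t (f (w) (w)))))))
2. (r (s (g (g (s (q) (w)))) (r (s (q) (t (f (w) (w)))))))  →  (r (s (g (g (s (q) (w)))) (r (s (q) (t (w))))))
normal form: (r (s (g (g (s (q) (w)))) (r (s (q) (t (w))))))

size = 12


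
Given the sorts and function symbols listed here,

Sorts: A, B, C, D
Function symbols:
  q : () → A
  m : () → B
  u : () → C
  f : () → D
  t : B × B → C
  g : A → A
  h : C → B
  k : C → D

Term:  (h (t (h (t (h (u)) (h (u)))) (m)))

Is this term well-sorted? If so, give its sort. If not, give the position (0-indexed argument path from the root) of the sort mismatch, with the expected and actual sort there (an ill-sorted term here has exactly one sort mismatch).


well-sorted; sort = B

          (u) : C
        (h (u)) : B
          (u) : C
        (h (u)) : B
      (t (h (u)) (h (u))) : C
    (h (t (h (u)) (h (u)))) : B
    (m) : B
  (t (h (t (h (u)) (h (u)))) (m)) : C
(h (t (h (t (h (u)) (h (u)))) (m))) : B


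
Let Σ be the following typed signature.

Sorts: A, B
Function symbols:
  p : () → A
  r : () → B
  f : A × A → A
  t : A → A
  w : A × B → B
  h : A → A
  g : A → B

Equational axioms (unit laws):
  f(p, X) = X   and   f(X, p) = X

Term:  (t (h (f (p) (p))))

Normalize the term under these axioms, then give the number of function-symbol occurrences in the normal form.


size = 3

1. (t (h (f (p) (p))))  →  (t (h (p)))
normal form: (t (h (p)))


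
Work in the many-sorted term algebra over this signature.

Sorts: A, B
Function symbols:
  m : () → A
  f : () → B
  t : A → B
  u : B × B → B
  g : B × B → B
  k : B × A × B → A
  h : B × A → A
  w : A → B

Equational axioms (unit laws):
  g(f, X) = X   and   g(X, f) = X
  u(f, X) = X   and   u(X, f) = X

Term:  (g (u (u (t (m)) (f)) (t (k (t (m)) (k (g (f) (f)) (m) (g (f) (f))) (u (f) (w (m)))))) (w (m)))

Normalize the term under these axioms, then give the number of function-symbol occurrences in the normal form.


size = 16

1. (g (u (u (t (m)) (f)) (t (k (t (m)) (k (g (f) (f)) (m) (g (f) (f))) (u (f) (w (m)))))) (w (m)))  →  (g (u (t (m)) (t (k (t (m)) (k (g (f) (f)) (m) (g (f) (f))) (u (f) (w (m)))))) (w (m)))
2. (g (u (t (m)) (t (k (t (m)) (k (g (f) (f)) (m) (g (f) (f))) (u (f) (w (m)))))) (w (m)))  →  (g (u (t (m)) (t (k (t (m)) (k (f) (m) (g (f) (f))) (u (f) (w (m)))))) (w (m)))
3. (g (u (t (m)) (t (k (t (m)) (k (f) (m) (g (f) (f))) (u (f) (w (m)))))) (w (m)))  →  (g (u (t (m)) (t (k (t (m)) (k (f) (m) (f)) (u (f) (w (m)))))) (w (m)))
4. (g (u (t (m)) (t (k (t (m)) (k (f) (m) (f)) (u (f) (w (m)))))) (w (m)))  →  (g (u (t (m)) (t (k (t (m)) (k (f) (m) (f)) (w (m))))) (w (m)))
normal form: (g (u (t (m)) (t (k (t (m)) (k (f) (m) (f)) (w (m))))) (w (m)))


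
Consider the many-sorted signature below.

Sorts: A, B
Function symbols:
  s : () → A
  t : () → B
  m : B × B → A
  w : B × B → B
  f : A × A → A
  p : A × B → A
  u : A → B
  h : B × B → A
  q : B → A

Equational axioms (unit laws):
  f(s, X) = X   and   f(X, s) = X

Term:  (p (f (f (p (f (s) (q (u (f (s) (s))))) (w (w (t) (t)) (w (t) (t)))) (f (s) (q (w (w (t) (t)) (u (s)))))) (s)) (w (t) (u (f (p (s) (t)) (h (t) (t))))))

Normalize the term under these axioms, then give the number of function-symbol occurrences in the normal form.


size = 30

1. (p (f (f (p (f (s) (q (u (f (s) (s))))) (w (w (t) (t)) (w (t) (t)))) (f (s) (q (w (w (t) (t)) (u (s)))))) (s)) (w (t) (u (f (p (s) (t)) (h (t) (t))))))  →  (p (f (p (f (s) (q (u (f (s) (s))))) (w (w (t) (t)) (w (t) (t)))) (f (s) (q (w (w (t) (t)) (u (s)))))) (w (t) (u (f (p (s) (t)) (h (t) (t))))))
2. (p (f (p (f (s) (q (u (f (s) (s))))) (w (w (t) (t)) (w (t) (t)))) (f (s) (q (w (w (t) (t)) (u (s)))))) (w (t) (u (f (p (s) (t)) (h (t) (t))))))  →  (p (f (p (q (u (f (s) (s)))) (w (w (t) (t)) (w (t) (t)))) (f (s) (q (w (w (t) (t)) (u (s)))))) (w (t) (u (f (p (s) (t)) (h (t) (t))))))
3. (p (f (p (q (u (f (s) (s)))) (w (w (t) (t)) (w (t) (t)))) (f (s) (q (w (w (t) (t)) (u (s)))))) (w (t) (u (f (p (s) (t)) (h (t) (t))))))  →  (p (f (p (q (u (s))) (w (w (t) (t)) (w (t) (t)))) (f (s) (q (w (w (t) (t)) (u (s)))))) (w (t) (u (f (p (s) (t)) (h (t) (t))))))
4. (p (f (p (q (u (s))) (w (w (t) (t)) (w (t) (t)))) (f (s) (q (w (w (t) (t)) (u (s)))))) (w (t) (u (f (p (s) (t)) (h (t) (t))))))  →  (p (f (p (q (u (s))) (w (w (t) (t)) (w (t) (t)))) (q (w (w (t) (t)) (u (s))))) (w (t) (u (f (p (s) (t)) (h (t) (t))))))
normal form: (p (f (p (q (u (s))) (w (w (t) (t)) (w (t) (t)))) (q (w (w (t) (t)) (u (s))))) (w (t) (u (f (p (s) (t)) (h (t) (t))))))


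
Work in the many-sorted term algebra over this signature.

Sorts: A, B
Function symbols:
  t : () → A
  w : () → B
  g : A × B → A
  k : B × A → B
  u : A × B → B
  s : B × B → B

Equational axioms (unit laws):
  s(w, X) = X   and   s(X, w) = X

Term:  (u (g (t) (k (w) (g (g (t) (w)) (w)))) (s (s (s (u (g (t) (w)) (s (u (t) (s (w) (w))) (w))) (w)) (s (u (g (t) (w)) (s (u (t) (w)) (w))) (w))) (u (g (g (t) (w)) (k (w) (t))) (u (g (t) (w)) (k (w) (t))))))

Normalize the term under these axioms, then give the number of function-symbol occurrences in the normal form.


1. (u (g (t) (k (w) (g (g (t) (w)) (w)))) (s (s (s (u (g (t) (w)) (s (u (t) (s (w) (w))) (w))) (w)) (s (u (g (t) (w)) (s (u (t) (w)) (w))) (w))) (u (g (g (t) (w)) (k (w) (t))) (u (g (t) (w)) (k (w) (t))))))  →  (u (g (t) (k (w) (g (g (t) (w)) (w)))) (s (s (u (g (t) (w)) (s (u (t) (s (w) (w))) (w))) (s (u (g (t) (w)) (s (u (t) (w)) (w))) (w))) (u (g (g (t) (w)) (k (w) (t))) (u (g (t) (w)) (k (w) (t))))))
2. (u (g (t) (k (w) (g (g (t) (w)) (w)))) (s (s (u (g (t) (w)) (s (u (t) (s (w) (w))) (w))) (s (u (g (t) (w)) (s (u (t) (w)) (w))) (w))) (u (g (g (t) (w)) (k (w) (t))) (u (g (t) (w)) (k (w) (t))))))  →  (u (g (t) (k (w) (g (g (t) (w)) (w)))) (s (s (u (g (t) (w)) (u (t) (s (w) (w)))) (s (u (g (t) (w)) (s (u (t) (w)) (w))) (w))) (u (g (g (t) (w)) (k (w) (t))) (u (g (t) (w)) (k (w) (t))))))
3. (u (g (t) (k (w) (g (g (t) (w)) (w)))) (s (s (u (g (t) (w)) (u (t) (s (w) (w)))) (s (u (g (t) (w)) (s (u (t) (w)) (w))) (w))) (u (g (g (t) (w)) (k (w) (t))) (u (g (t) (w)) (k (w) (t))))))  →  (u (g (t) (k (w) (g (g (t) (w)) (w)))) (s (s (u (g (t) (w)) (u (t) (w))) (s (u (g (t) (w)) (s (u (t) (w)) (w))) (w))) (u (g (g (t) (w)) (k (w) (t))) (u (g (t) (w)) (k (w) (t))))))
4. (u (g (t) (k (w) (g (g (t) (w)) (w)))) (s (s (u (g (t) (w)) (u (t) (w))) (s (u (g (t) (w)) (s (u (t) (w)) (w))) (w))) (u (g (g (t) (w)) (k (w) (t))) (u (g (t) (w)) (k (w) (t))))))  →  (u (g (t) (k (w) (g (g (t) (w)) (w)))) (s (s (u (g (t) (w)) (u (t) (w))) (u (g (t) (w)) (s (u (t) (w)) (w)))) (u (g (g (t) (w)) (k (w) (t))) (u (g (t) (w)) (k (w) (t))))))
5. (u (g (t) (k (w) (g (g (t) (w)) (w)))) (s (s (u (g (t) (w)) (u (t) (w))) (u (g (t) (w)) (s (u (t) (w)) (w)))) (u (g (g (t) (w)) (k (w) (t))) (u (g (t) (w)) (k (w) (t))))))  →  (u (g (t) (k (w) (g (g (t) (w)) (w)))) (s (s (u (g (t) (w)) (u (t) (w))) (u (g (t) (w)) (u (t) (w)))) (u (g (g (t) (w)) (k (w) (t))) (u (g (t) (w)) (k (w) (t))))))
normal form: (u (g (t) (k (w) (g (g (t) (w)) (w)))) (s (s (u (g (t) (w)) (u (t) (w))) (u (g (t) (w)) (u (t) (w)))) (u (g (g (t) (w)) (k (w) (t))) (u (g (t) (w)) (k (w) (t))))))

size = 41


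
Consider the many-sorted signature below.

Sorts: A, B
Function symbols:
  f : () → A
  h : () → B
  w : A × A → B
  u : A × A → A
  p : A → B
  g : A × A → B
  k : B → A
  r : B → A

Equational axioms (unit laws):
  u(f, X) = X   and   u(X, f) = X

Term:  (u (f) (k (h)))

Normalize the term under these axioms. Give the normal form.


normal form = (k (h))

1. (u (f) (k (h)))  →  (k (h))


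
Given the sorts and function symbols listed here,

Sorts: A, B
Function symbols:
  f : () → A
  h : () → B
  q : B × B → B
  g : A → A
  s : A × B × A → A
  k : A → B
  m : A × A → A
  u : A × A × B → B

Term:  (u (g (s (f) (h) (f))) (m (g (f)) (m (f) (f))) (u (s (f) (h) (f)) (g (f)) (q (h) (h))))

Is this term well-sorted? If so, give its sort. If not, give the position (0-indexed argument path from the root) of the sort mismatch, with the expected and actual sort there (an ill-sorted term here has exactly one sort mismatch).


well-sorted; sort = B

      (f) : A
      (h) : B
      (f) : A
    (s (f) (h) (f)) : A
  (g (s (f) (h) (f))) : A
      (f) : A
    (g (f)) : A
      (f) : A
      (f) : A
    (m (f) (f)) : A
  (m (g (f)) (m (f) (f))) : A
      (f) : A
      (h) : B
      (f) : A
    (s (f) (h) (f)) : A
      (f) : A
    (g (f)) : A
      (h) : B
      (h) : B
    (q (h) (h)) : B
  (u (s (f) (h) (f)) (g (f)) (q (h) (h))) : B
(u (g (s (f) (h) (f))) (m (g (f)) (m (f) (f))) (u (s (f) (h) (f)) (g (f)) (q (h) (h)))) : B


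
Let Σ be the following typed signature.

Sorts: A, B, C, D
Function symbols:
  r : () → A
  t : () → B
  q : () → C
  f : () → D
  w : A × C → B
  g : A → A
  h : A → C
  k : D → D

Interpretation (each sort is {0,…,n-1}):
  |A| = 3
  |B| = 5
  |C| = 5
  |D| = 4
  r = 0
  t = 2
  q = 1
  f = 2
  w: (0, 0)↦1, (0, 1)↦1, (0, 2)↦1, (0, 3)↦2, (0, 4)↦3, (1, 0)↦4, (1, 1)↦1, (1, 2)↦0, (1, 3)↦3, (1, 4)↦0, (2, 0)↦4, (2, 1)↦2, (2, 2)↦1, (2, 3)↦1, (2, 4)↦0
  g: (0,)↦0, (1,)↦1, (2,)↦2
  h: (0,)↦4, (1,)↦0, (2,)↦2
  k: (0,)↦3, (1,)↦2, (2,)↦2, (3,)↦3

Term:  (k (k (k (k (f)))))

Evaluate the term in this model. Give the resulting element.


  f = 2
  (k (f)) = k(2,) = 2
  (k (k (f))) = k(2,) = 2
  (k (k (k (f)))) = k(2,) = 2
  (k (k (k (k (f))))) = k(2,) = 2

value = 2


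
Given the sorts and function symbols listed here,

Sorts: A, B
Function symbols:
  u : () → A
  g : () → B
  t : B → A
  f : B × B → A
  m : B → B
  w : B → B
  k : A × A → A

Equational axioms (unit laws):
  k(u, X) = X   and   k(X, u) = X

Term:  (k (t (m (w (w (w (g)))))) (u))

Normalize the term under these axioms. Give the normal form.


1. (k (t (m (w (w (w (g)))))) (u))  →  (t (m (w (w (w (g))))))

normal form = (t (m (w (w (w (g))))))


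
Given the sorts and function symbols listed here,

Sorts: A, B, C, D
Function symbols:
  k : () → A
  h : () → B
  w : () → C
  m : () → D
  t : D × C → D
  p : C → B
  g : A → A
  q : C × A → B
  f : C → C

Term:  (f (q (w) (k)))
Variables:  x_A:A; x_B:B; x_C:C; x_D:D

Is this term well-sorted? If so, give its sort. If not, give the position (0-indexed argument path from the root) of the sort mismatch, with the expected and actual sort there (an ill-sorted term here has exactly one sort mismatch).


    (w) : C
    (k) : A
  (q (w) (k)) : B
(f (q (w) (k))) : ✗ arg 0 at [0] has sort B, expected C

ill-sorted at position [0]: expected C, got B


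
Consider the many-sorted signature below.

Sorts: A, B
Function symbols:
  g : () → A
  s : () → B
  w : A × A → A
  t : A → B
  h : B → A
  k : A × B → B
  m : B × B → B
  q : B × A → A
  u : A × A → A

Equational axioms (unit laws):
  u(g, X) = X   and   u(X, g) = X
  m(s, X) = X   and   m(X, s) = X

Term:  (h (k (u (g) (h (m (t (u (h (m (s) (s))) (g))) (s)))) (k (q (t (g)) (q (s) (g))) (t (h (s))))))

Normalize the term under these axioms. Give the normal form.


normal form = (h (k (h (t (h (s)))) (k (q (t (g)) (q (s) (g))) (t (h (s))))))

1. (h (k (u (g) (h (m (t (u (h (m (s) (s))) (g))) (s)))) (k (q (t (g)) (q (s) (g))) (t (h (s))))))  →  (h (k (h (m (t (u (h (m (s) (s))) (g))) (s))) (k (q (t (g)) (q (s) (g))) (t (h (s))))))
2. (h (k (h (m (t (u (h (m (s) (s))) (g))) (s))) (k (q (t (g)) (q (s) (g))) (t (h (s))))))  →  (h (k (h (t (u (h (m (s) (s))) (g)))) (k (q (t (g)) (q (s) (g))) (t (h (s))))))
3. (h (k (h (t (u (h (m (s) (s))) (g)))) (k (q (t (g)) (q (s) (g))) (t (h (s))))))  →  (h (k (h (t (h (m (s) (s))))) (k (q (t (g)) (q (s) (g))) (t (h (s))))))
4. (h (k (h (t (h (m (s) (s))))) (k (q (t (g)) (q (s) (g))) (t (h (s))))))  →  (h (k (h (t (h (s)))) (k (q (t (g)) (q (s) (g))) (t (h (s))))))


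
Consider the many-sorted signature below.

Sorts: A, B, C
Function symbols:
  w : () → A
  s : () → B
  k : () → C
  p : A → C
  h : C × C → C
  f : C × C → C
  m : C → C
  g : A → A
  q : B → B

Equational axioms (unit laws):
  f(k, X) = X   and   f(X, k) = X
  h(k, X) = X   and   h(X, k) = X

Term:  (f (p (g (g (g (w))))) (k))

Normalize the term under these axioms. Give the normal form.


normal form = (p (g (g (g (w)))))

1. (f (p (g (g (g (w))))) (k))  →  (p (g (g (g (w)))))


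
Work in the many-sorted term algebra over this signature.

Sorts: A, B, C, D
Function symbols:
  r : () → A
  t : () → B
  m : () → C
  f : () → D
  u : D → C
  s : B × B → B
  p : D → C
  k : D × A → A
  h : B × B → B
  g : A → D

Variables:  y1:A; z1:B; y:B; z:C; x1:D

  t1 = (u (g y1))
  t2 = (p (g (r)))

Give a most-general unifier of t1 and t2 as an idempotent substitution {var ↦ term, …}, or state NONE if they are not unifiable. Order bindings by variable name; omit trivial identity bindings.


head clash or occurs-check failure — not unifiable

NONE (not unifiable)


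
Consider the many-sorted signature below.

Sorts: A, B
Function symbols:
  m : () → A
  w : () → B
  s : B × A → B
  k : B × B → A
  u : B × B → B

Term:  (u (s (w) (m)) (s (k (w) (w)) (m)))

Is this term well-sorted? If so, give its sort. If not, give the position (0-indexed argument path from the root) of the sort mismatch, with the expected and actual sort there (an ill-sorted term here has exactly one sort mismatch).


    (w) : B
    (m) : A
  (s (w) (m)) : B
      (w) : B
      (w) : B
    (k (w) (w)) : A
    (m) : A
  (s (k (w) (w)) (m)) : ✗ arg 0 at [1, 0] has sort A, expected B

ill-sorted at position [1, 0]: expected B, got A


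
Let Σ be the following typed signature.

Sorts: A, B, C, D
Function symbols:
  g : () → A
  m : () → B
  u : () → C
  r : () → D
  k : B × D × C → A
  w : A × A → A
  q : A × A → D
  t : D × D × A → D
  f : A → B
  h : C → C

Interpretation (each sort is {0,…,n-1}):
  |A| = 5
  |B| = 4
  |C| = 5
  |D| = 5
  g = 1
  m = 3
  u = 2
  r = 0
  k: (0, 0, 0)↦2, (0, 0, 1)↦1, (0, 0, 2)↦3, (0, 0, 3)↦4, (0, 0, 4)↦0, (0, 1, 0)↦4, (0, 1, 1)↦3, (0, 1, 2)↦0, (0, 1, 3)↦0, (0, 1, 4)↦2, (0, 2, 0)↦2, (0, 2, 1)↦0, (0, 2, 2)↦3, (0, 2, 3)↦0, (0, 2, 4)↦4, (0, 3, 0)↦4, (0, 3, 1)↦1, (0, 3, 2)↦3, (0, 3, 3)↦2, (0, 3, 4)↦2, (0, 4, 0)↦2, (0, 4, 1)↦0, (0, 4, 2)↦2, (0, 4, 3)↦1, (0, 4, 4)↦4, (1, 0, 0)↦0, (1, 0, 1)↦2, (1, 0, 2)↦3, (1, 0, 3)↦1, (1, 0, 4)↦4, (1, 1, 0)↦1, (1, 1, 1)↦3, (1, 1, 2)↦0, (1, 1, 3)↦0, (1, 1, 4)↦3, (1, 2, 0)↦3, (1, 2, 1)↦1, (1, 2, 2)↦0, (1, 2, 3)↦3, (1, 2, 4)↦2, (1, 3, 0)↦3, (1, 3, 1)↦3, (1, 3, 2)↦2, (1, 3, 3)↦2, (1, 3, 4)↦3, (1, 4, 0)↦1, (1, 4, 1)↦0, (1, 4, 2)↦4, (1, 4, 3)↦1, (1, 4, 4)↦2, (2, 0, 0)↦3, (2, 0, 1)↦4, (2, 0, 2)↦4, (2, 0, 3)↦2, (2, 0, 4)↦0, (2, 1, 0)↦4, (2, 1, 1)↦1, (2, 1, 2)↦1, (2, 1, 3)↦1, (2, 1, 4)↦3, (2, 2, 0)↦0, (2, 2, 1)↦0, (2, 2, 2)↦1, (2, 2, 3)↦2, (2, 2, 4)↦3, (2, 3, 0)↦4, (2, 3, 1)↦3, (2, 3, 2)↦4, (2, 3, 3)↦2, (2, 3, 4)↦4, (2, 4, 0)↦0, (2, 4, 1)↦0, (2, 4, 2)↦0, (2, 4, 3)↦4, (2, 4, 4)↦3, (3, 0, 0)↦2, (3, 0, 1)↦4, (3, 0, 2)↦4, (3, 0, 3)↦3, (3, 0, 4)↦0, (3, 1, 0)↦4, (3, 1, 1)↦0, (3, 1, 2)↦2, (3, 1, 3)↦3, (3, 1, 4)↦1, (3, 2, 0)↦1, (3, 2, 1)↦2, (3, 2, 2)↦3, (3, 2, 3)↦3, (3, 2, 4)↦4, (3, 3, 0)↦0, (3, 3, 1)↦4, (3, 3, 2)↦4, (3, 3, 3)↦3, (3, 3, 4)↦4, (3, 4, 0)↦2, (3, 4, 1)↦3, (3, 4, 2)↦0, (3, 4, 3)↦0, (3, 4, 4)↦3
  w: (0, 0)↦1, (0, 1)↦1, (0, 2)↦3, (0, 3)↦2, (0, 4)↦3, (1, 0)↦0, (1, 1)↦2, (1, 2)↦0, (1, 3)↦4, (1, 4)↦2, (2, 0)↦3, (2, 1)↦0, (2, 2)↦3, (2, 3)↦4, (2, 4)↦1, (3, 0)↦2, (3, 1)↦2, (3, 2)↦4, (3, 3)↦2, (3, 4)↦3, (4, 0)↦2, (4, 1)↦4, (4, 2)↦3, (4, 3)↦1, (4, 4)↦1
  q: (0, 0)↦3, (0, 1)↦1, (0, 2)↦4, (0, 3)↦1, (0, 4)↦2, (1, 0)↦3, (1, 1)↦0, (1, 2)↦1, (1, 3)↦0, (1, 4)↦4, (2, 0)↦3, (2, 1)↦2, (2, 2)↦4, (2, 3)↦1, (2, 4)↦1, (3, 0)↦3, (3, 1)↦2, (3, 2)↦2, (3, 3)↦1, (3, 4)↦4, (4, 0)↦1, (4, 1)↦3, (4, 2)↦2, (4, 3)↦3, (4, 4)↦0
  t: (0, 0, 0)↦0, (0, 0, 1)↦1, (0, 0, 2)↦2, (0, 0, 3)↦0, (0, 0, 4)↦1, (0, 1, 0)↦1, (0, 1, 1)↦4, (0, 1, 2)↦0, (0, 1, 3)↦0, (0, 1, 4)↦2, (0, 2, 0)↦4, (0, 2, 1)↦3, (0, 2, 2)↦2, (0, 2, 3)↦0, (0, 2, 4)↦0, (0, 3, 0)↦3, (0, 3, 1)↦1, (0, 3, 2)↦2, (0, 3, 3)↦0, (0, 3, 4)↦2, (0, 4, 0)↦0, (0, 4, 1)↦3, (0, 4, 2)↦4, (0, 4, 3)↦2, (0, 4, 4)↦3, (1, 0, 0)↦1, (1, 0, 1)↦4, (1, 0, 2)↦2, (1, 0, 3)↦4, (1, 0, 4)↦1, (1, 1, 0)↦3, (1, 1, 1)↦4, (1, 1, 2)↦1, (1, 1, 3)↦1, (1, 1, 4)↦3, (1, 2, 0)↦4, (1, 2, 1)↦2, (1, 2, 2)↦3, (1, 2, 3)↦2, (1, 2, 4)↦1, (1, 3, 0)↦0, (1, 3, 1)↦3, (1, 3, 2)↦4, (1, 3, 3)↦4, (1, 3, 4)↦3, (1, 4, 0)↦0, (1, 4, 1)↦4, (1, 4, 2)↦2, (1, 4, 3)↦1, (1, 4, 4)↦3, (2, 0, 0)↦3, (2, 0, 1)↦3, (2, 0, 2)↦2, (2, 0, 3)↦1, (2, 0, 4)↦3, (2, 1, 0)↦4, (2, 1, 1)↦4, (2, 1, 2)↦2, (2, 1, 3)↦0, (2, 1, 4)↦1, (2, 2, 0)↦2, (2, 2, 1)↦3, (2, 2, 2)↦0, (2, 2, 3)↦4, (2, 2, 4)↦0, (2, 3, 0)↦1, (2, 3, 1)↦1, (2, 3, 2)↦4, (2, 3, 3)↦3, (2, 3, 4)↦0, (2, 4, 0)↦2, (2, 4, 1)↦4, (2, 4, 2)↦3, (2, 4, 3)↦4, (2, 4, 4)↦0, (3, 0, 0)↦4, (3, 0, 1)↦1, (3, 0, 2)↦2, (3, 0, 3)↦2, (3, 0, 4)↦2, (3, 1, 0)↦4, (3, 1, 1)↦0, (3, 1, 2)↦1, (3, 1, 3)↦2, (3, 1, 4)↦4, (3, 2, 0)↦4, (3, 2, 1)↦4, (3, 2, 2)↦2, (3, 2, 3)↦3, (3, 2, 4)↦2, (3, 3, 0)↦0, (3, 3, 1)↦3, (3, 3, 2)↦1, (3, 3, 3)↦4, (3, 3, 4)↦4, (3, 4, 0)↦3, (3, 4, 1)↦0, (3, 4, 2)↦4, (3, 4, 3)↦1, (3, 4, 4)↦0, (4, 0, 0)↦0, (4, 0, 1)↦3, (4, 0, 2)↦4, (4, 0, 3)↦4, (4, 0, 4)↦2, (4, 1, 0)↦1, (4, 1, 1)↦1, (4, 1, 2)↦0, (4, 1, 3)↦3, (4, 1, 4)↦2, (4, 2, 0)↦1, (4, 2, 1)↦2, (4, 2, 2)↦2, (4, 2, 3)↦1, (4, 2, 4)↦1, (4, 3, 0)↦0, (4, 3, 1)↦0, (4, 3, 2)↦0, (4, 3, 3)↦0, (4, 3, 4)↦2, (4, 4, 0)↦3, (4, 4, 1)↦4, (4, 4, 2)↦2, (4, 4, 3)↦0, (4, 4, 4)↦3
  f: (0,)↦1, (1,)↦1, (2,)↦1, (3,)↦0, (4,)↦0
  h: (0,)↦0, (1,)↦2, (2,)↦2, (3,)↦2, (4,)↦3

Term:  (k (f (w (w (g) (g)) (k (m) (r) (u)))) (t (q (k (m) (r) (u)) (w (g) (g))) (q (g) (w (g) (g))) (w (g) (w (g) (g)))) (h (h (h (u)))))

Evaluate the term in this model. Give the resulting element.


value = 4

  g = 1
  g = 1
  (w (g) (g)) = w(1, 1) = 2
  m = 3
  r = 0
  u = 2
  (k (m) (r) (u)) = k(3, 0, 2) = 4
  (w (w (g) (g)) (k (m) (r) (u))) = w(2, 4) = 1
  (f (w (w (g) (g)) (k (m) (r) (u)))) = f(1,) = 1
  m = 3
  r = 0
  u = 2
  (k (m) (r) (u)) = k(3, 0, 2) = 4
  g = 1
  g = 1
  (w (g) (g)) = w(1, 1) = 2
  (q (k (m) (r) (u)) (w (g) (g))) = q(4, 2) = 2
  g = 1
  g = 1
  g = 1
  (w (g) (g)) = w(1, 1) = 2
  (q (g) (w (g) (g))) = q(1, 2) = 1
  g = 1
  g = 1
  g = 1
  (w (g) (g)) = w(1, 1) = 2
  (w (g) (w (g) (g))) = w(1, 2) = 0
  (t (q (k (m) (r) (u)) (w (g) (g))) (q (g) (w (g) (g))) (w (g) (w (g) (g)))) = t(2, 1, 0) = 4
  u = 2
  (h (u)) = h(2,) = 2
  (h (h (u))) = h(2,) = 2
  (h (h (h (u)))) = h(2,) = 2
  (k (f (w (w (g) (g)) (k (m) (r) (u)))) (t (q (k (m) (r) (u)) (w (g) (g))) (q (g) (w (g) (g))) (w (g) (w (g) (g)))) (h (h (h (u))))) = k(1, 4, 2) = 4


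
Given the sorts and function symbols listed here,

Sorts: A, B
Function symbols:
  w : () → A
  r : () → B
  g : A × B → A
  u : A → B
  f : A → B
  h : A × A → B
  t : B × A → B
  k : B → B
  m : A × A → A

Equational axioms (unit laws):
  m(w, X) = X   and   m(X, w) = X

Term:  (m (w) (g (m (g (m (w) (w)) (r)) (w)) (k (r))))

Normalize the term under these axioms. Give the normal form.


1. (m (w) (g (m (g (m (w) (w)) (r)) (w)) (k (r))))  →  (g (m (g (m (w) (w)) (r)) (w)) (k (r)))
2. (g (m (g (m (w) (w)) (r)) (w)) (k (r)))  →  (g (g (m (w) (w)) (r)) (k (r)))
3. (g (g (m (w) (w)) (r)) (k (r)))  →  (g (g (w) (r)) (k (r)))

normal form = (g (g (w) (r)) (k (r)))


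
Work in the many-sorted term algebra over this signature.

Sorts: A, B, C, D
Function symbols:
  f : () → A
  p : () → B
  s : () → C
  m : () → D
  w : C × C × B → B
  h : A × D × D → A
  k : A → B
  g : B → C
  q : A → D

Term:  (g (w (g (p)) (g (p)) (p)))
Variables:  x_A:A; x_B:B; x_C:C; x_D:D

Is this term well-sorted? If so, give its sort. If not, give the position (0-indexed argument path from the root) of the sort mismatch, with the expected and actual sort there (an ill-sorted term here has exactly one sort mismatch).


      (p) : B
    (g (p)) : C
      (p) : B
    (g (p)) : C
    (p) : B
  (w (g (p)) (g (p)) (p)) : B
(g (w (g (p)) (g (p)) (p))) : C

well-sorted; sort = C


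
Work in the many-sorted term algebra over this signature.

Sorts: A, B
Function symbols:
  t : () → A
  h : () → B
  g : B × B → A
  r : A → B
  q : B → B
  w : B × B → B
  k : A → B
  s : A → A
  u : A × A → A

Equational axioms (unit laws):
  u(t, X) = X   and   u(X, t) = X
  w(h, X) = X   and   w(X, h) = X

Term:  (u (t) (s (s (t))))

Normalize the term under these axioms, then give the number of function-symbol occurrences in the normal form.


1. (u (t) (s (s (t))))  →  (s (s (t)))
normal form: (s (s (t)))

size = 3


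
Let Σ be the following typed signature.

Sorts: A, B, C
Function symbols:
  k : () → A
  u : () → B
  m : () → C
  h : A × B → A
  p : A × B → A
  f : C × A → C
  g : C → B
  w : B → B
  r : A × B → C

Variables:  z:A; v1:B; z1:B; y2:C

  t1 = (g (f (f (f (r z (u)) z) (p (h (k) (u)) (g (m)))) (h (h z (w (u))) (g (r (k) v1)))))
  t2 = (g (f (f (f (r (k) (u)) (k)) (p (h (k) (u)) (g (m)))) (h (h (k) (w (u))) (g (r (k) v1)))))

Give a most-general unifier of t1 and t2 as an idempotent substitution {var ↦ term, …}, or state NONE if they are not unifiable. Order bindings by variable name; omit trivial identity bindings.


{z ↦ (k)}


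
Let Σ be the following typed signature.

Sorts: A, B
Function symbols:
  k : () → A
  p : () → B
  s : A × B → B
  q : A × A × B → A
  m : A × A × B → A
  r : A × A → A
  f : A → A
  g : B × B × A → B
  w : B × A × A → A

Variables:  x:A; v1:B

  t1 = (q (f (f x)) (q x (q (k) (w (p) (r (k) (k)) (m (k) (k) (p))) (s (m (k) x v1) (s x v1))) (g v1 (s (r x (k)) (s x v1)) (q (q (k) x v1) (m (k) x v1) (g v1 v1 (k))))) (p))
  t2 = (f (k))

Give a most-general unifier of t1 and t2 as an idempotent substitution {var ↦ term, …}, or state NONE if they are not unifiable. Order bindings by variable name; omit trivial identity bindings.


head clash or occurs-check failure — not unifiable

NONE (not unifiable)


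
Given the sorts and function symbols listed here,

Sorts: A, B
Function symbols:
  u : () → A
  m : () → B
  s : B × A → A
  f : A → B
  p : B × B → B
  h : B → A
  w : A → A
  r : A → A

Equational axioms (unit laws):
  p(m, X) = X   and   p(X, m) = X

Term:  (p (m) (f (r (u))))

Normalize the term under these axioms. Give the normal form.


1. (p (m) (f (r (u))))  →  (f (r (u)))

normal form = (f (r (u)))


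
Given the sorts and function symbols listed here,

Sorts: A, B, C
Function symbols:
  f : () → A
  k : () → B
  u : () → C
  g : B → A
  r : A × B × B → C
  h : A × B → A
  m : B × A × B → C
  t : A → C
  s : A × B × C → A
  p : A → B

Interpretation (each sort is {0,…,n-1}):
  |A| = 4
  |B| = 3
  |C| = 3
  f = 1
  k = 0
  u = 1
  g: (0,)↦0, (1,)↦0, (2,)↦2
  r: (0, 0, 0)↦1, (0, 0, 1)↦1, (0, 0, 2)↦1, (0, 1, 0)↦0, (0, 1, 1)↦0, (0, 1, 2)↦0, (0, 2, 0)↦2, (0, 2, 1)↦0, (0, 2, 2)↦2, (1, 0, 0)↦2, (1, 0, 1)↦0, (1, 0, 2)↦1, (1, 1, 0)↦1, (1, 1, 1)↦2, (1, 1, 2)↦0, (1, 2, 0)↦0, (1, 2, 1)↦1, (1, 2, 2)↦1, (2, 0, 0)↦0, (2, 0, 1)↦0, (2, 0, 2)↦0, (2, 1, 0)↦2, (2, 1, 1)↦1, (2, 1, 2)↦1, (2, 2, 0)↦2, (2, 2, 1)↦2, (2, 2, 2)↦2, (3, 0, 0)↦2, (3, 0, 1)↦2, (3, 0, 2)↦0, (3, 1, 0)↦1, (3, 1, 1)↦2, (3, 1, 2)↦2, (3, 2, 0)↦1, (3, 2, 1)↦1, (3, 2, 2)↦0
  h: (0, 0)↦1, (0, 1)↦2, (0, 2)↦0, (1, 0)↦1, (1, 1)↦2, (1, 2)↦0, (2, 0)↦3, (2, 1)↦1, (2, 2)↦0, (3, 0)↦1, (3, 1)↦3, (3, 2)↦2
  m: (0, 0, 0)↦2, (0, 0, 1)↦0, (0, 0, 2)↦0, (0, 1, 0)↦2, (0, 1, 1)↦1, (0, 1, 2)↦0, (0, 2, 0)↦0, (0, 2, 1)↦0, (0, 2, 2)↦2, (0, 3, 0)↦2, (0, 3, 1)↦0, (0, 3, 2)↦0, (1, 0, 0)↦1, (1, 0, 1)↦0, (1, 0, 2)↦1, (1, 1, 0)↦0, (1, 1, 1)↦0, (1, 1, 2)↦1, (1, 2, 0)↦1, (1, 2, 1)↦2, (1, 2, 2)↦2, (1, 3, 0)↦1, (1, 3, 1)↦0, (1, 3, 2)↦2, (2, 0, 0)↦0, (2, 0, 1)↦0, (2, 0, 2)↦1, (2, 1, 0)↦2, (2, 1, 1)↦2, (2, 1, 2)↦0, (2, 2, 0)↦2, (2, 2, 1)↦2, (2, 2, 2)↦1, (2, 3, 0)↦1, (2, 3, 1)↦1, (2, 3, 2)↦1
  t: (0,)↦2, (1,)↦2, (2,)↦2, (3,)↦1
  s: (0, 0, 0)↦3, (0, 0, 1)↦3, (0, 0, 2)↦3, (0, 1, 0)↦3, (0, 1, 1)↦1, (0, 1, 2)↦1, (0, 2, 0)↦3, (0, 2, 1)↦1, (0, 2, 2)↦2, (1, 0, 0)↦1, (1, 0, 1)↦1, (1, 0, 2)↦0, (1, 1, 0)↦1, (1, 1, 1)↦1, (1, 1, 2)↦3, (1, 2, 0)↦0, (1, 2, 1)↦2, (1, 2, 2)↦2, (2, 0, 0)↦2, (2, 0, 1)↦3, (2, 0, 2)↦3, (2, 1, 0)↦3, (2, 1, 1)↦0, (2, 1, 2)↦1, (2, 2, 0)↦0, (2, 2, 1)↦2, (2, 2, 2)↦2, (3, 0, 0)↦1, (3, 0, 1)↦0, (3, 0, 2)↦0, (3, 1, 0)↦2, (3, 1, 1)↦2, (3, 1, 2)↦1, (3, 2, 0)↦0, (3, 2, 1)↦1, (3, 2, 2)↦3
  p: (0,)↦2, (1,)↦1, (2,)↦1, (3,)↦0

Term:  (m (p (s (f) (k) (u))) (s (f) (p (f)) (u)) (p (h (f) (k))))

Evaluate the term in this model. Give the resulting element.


  f = 1
  k = 0
  u = 1
  (s (f) (k) (u)) = s(1, 0, 1) = 1
  (p (s (f) (k) (u))) = p(1,) = 1
  f = 1
  f = 1
  (p (f)) = p(1,) = 1
  u = 1
  (s (f) (p (f)) (u)) = s(1, 1, 1) = 1
  f = 1
  k = 0
  (h (f) (k)) = h(1, 0) = 1
  (p (h (f) (k))) = p(1,) = 1
  (m (p (s (f) (k) (u))) (s (f) (p (f)) (u)) (p (h (f) (k)))) = m(1, 1, 1) = 0

value = 0


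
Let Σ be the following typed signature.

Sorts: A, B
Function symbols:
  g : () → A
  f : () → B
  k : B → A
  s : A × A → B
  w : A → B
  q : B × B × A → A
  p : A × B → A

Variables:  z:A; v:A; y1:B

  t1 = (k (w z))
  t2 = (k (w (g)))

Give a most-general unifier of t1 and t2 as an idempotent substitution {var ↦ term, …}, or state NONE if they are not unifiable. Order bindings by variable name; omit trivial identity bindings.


{z ↦ (g)}


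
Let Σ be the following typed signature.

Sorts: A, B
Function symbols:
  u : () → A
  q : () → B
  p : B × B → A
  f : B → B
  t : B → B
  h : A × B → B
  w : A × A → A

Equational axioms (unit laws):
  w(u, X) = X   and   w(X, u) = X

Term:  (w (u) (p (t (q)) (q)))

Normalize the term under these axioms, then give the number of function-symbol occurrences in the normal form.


1. (w (u) (p (t (q)) (q)))  →  (p (t (q)) (q))
normal form: (p (t (q)) (q))

size = 4


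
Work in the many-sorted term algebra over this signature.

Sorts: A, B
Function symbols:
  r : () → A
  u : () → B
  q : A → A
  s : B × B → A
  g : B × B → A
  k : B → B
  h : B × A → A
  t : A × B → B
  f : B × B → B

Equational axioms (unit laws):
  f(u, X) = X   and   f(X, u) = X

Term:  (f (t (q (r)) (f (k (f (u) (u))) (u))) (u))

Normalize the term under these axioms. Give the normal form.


normal form = (t (q (r)) (k (u)))

1. (f (t (q (r)) (f (k (f (u) (u))) (u))) (u))  →  (t (q (r)) (f (k (f (u) (u))) (u)))
2. (t (q (r)) (f (k (f (u) (u))) (u)))  →  (t (q (r)) (k (f (u) (u))))
3. (t (q (r)) (k (f (u) (u))))  →  (t (q (r)) (k (u)))


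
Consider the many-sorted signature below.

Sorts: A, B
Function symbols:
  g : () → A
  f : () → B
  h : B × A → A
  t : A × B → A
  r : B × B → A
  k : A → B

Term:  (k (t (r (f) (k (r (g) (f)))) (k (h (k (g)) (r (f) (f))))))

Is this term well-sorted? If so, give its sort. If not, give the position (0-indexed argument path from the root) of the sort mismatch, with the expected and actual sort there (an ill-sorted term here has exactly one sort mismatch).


      (f) : B
          (g) : A
          (f) : B
        (r (g) (f)) : ✗ arg 0 at [0, 0, 1, 0, 0] has sort A, expected B
          (g) : A
        (k (g)) : B
          (f) : B
          (f) : B
        (r (f) (f)) : A
      (h (k (g)) (r (f) (f))) : A
    (k (h (k (g)) (r (f) (f)))) : B

ill-sorted at position [0, 0, 1, 0, 0]: expected B, got A


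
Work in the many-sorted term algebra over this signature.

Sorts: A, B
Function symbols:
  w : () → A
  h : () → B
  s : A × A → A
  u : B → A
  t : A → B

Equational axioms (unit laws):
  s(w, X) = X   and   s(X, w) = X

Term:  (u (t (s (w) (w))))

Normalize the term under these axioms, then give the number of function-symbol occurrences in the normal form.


size = 3

1. (u (t (s (w) (w))))  →  (u (t (w)))
normal form: (u (t (w)))


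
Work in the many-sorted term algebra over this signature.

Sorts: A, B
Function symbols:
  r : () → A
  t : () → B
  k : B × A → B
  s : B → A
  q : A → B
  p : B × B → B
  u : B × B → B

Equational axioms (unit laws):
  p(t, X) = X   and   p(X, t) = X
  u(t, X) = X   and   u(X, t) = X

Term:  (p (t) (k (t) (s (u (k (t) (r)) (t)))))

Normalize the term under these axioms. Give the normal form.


normal form = (k (t) (s (k (t) (r))))

1. (p (t) (k (t) (s (u (k (t) (r)) (t)))))  →  (k (t) (s (u (k (t) (r)) (t))))
2. (k (t) (s (u (k (t) (r)) (t))))  →  (k (t) (s (k (t) (r))))


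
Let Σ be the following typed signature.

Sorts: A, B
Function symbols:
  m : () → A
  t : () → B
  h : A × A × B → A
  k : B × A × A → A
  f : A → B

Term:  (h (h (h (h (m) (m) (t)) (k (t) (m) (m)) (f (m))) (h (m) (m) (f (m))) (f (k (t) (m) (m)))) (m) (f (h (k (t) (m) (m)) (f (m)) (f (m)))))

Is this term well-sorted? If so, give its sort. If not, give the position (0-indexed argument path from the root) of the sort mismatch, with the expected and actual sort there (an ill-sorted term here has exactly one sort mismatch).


ill-sorted at position [2, 0, 1]: expected A, got B

        (m) : A
        (m) : A
        (t) : B
      (h (m) (m) (t)) : A
        (t) : B
        (m) : A
        (m) : A
      (k (t) (m) (m)) : A
        (m) : A
      (f (m)) : B
    (h (h (m) (m) (t)) (k (t) (m) (m)) (f (m))) : A
      (m) : A
      (m) : A
        (m) : A
      (f (m)) : B
    (h (m) (m) (f (m))) : A
        (t) : B
        (m) : A
        (m) : A
      (k (t) (m) (m)) : A
    (f (k (t) (m) (m))) : B
  (h (h (h (m) (m) (t)) (k (t) (m) (m)) (f (m))) (h (m) (m) (f (m))) (f (k (t) (m) (m)))) : A
  (m) : A
        (t) : B
        (m) : A
        (m) : A
      (k (t) (m) (m)) : A
        (m) : A
      (f (m)) : B
        (m) : A
      (f (m)) : B
    (h (k (t) (m) (m)) (f (m)) (f (m))) : ✗ arg 1 at [2, 0, 1] has sort B, expected A


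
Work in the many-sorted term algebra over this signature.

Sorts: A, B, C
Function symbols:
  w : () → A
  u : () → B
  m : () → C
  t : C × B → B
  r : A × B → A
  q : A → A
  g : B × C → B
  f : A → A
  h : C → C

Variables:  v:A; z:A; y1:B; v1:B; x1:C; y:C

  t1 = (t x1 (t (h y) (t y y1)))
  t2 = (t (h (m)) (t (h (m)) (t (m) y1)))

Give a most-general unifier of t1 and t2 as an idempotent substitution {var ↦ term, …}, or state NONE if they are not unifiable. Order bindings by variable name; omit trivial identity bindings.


{x1 ↦ (h (m)), y ↦ (m)}


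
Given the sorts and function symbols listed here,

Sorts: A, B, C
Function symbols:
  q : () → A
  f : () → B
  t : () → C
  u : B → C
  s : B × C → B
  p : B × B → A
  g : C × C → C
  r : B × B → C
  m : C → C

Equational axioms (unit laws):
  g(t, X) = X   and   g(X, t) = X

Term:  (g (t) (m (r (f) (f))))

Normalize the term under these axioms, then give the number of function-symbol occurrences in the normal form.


1. (g (t) (m (r (f) (f))))  →  (m (r (f) (f)))
normal form: (m (r (f) (f)))

size = 4


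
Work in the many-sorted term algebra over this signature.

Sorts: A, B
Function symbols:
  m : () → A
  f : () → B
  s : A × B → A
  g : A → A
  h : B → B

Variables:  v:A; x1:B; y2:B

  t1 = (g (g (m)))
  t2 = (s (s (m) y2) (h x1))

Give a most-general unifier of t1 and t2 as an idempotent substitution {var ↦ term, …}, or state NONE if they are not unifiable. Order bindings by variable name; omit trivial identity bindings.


head clash or occurs-check failure — not unifiable

NONE (not unifiable)


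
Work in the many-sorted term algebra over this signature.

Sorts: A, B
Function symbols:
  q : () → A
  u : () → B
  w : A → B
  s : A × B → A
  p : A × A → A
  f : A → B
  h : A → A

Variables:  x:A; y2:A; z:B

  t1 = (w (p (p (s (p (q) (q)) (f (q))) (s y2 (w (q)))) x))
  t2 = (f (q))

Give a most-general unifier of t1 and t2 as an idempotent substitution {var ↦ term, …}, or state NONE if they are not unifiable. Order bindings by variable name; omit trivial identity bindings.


NONE (not unifiable)

head clash or occurs-check failure — not unifiable
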